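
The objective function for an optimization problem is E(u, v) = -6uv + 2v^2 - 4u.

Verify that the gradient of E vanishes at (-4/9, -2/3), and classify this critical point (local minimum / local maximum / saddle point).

saddle point

∇E = (-6v - 4, -6u + 4v); substituting (-4/9, -2/3) gives ∇E = (0, 0), so (-4/9, -2/3) is indeed a critical point.
The Hessian of E is constant: H = [[0, -6], [-6, 4]].
det(H) = 0·4 − (-6)² = -36.
Since det(H) < 0, H is indefinite and the critical point is a saddle point.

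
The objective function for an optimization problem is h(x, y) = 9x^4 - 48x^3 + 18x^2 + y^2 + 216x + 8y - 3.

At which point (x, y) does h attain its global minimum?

h(x,y) separates as P(x) + Q(y) − 3, so its minimum is min P + min Q − 3.
P'(x) = 36(x - 3)(x - 2)(x + 1) vanishes at x ∈ {-1, 2, 3}; Q'(y) = 2y + 8 vanishes at y ∈ {-4}.
Local minima of P (where P''>0): P(-1)=-141, P(3)=243. Local minima of Q: Q(-4)=-16.
So the global minimum of h is P(-1) + Q(-4) − 3 = -141 − 16 − 3 = -160, attained at (-1, -4).

(-1, -4)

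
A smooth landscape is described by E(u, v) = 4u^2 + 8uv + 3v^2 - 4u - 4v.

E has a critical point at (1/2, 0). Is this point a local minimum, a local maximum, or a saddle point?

saddle point

The Hessian of E is constant: H = [[8, 8], [8, 6]].
det(H) = 8·6 − 8² = -16.
Since det(H) < 0, H is indefinite and the critical point is a saddle point.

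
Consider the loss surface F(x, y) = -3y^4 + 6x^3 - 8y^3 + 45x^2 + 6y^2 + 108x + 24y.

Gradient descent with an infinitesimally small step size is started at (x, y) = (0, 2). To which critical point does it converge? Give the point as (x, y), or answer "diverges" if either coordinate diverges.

diverges

F is separable, so gradient descent decouples: x follows -∂F/∂x, y follows -∂F/∂y.
∂F/∂x = 18(x + 2)(x + 3); at x=0 this is 108, so x decreases.
∂F/∂y = -12(y - 1)(y + 1)(y + 2); at y=2 this is -144, so y increases.
The y-coordinate has no critical point in that direction and runs off to infinity.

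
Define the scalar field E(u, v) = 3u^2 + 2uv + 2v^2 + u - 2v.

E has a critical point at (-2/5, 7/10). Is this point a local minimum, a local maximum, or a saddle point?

The Hessian of E is constant: H = [[6, 2], [2, 4]].
det(H) = 6·4 − 2² = 20.
det(H) > 0 and tr(H) = 10 > 0, so H is positive definite and the point is a local minimum.

local minimum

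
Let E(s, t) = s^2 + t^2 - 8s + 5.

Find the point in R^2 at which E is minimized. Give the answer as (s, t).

E(s,t) separates as P(s) + Q(t) + 5, so its minimum is min P + min Q + 5.
P'(s) = 2s - 8 vanishes at s ∈ {4}; Q'(t) = 2t vanishes at t ∈ {0}.
Local minima of P (where P''>0): P(4)=-16. Local minima of Q: Q(0)=0.
So the global minimum of E is P(4) + Q(0) + 5 = -16 + 0 + 5 = -11, attained at (4, 0).

(4, 0)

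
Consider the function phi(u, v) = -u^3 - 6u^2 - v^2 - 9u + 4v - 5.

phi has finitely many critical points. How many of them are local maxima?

phi separates as a function of u plus a function of v, so ∇phi=0 decouples.
∂phi/∂u = -3(u + 1)(u + 3) = 0 at u ∈ {-3, -1}; ∂phi/∂v = -2(v - 2) = 0 at v ∈ {2}.
The Hessian is diagonal: diag(phi_uu, phi_vv). Second derivatives: phi_uu(-3)=6, phi_uu(-1)=-6; phi_vv(2)=-2.
Local maxima occur where both diagonal entries negative: (-1, 2). Count: 1.

1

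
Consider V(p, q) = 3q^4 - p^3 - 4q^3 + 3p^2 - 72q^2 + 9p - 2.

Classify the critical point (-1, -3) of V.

The mixed partial ∂²V/∂p∂q is 0, so the Hessian at any point is diag(V_pp, V_qq) = diag(6(-p + 1), 12(3q^2 - 2q - 12)).
At (-1, -3): H = diag(12, 252).
Both eigenvalues are positive, so H is positive definite: a local minimum.

local minimum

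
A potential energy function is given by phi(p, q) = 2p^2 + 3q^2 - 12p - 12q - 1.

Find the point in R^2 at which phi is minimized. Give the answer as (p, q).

(3, 2)

phi(p,q) separates as A(p) + B(q) − 1, so its minimum is min A + min B − 1.
A'(p) = 4p - 12 vanishes at p ∈ {3}; B'(q) = 6q - 12 vanishes at q ∈ {2}.
Local minima of A (where A''>0): A(3)=-18. Local minima of B: B(2)=-12.
So the global minimum of phi is A(3) + B(2) − 1 = -18 − 12 − 1 = -31, attained at (3, 2).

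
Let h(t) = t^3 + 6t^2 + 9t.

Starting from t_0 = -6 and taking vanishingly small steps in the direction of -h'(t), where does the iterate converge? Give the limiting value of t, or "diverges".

diverges

h'(t) = 3(t + 1)(t + 3), so h'(-6) = 45.
Gradient descent moves in the -h' direction, i.e. t is decreasing.
There is no critical point below t=-6, and h' keeps the same sign, so the iterate runs off to −∞.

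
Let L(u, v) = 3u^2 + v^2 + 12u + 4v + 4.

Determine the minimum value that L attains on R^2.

-12

L(u,v) separates as P(u) + Q(v) + 4, so its minimum is min P + min Q + 4.
P'(u) = 6u + 12 vanishes at u ∈ {-2}; Q'(v) = 2v + 4 vanishes at v ∈ {-2}.
Local minima of P (where P''>0): P(-2)=-12. Local minima of Q: Q(-2)=-4.
So the global minimum of L is P(-2) + Q(-2) + 4 = -12 − 4 + 4 = -12, attained at (-2, -2).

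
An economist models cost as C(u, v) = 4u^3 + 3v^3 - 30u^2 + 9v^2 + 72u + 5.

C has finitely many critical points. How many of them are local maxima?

1

C separates as a function of u plus a function of v, so ∇C=0 decouples.
∂C/∂u = 12(u - 3)(u - 2) = 0 at u ∈ {2, 3}; ∂C/∂v = 9v(v + 2) = 0 at v ∈ {-2, 0}.
The Hessian is diagonal: diag(C_uu, C_vv). Second derivatives: C_uu(2)=-12, C_uu(3)=12; C_vv(-2)=-18, C_vv(0)=18.
Local maxima occur where both diagonal entries negative: (2, -2). Count: 1.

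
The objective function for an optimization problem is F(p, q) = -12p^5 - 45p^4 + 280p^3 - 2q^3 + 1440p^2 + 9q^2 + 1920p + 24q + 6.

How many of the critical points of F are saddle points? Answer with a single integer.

4

F separates as a function of p plus a function of q, so ∇F=0 decouples.
∂F/∂p = -60(p - 4)(p + 1)(p + 2)(p + 4) = 0 at p ∈ {-4, -2, -1, 4}; ∂F/∂q = -6(q - 4)(q + 1) = 0 at q ∈ {-1, 4}.
The Hessian is diagonal: diag(F_pp, F_qq). Second derivatives: F_pp(-4)=2880, F_pp(-2)=-720, F_pp(-1)=900, F_pp(4)=-14400; F_qq(-1)=30, F_qq(4)=-30.
Saddle points occur where the two diagonal entries have opposite signs: (-4, 4), (-2, -1), (-1, 4), (4, -1). Count: 4.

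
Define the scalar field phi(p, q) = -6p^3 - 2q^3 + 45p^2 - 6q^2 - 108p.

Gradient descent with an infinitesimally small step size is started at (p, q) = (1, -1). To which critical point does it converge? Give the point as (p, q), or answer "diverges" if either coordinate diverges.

phi is separable, so gradient descent decouples: p follows -∂phi/∂p, q follows -∂phi/∂q.
∂phi/∂p = -18(p - 3)(p - 2); at p=1 this is -36, so p increases.
∂phi/∂q = -6q(q + 2); at q=-1 this is 6, so q decreases.
p converges to its nearest critical value 2 (a local min of the p-part); q converges to -2. The iterate converges to (2, -2).

(2, -2)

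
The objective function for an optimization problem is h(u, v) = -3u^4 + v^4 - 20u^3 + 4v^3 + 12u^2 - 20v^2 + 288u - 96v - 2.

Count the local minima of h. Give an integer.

2

h separates as a function of u plus a function of v, so ∇h=0 decouples.
∂h/∂u = -12(u - 2)(u + 3)(u + 4) = 0 at u ∈ {-4, -3, 2}; ∂h/∂v = 4(v - 3)(v + 2)(v + 4) = 0 at v ∈ {-4, -2, 3}.
The Hessian is diagonal: diag(h_uu, h_vv). Second derivatives: h_uu(-4)=-72, h_uu(-3)=60, h_uu(2)=-360; h_vv(-4)=56, h_vv(-2)=-40, h_vv(3)=140.
Local minima occur where both diagonal entries positive: (-3, -4), (-3, 3). Count: 2.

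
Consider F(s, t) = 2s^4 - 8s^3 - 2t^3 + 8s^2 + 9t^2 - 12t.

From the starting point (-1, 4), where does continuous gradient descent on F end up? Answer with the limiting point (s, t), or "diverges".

diverges

F is separable, so gradient descent decouples: s follows -∂F/∂s, t follows -∂F/∂t.
∂F/∂s = 8s(s - 2)(s - 1); at s=-1 this is -48, so s increases.
∂F/∂t = -6(t - 2)(t - 1); at t=4 this is -36, so t increases.
The t-coordinate has no critical point in that direction and runs off to infinity.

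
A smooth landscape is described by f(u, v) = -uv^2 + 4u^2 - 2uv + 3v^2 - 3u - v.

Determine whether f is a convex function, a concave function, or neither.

neither

The term -uv^2 is cubic, so the Hessian is not constant.
∂²f/∂v² = -2u + 6, which takes both signs as u varies (negative for sufficiently large u). A diagonal entry of the Hessian changing sign means the Hessian is neither positive- nor negative-semidefinite on all of R^2.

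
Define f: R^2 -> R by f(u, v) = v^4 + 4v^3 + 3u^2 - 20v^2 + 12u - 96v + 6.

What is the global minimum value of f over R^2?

f(u,v) separates as P(u) + Q(v) + 6, so its minimum is min P + min Q + 6.
P'(u) = 6u + 12 vanishes at u ∈ {-2}; Q'(v) = 4(v - 3)(v + 2)(v + 4) vanishes at v ∈ {-4, -2, 3}.
Local minima of P (where P''>0): P(-2)=-12. Local minima of Q: Q(-4)=64, Q(3)=-279.
So the global minimum of f is P(-2) + Q(3) + 6 = -12 − 279 + 6 = -285, attained at (-2, 3).

-285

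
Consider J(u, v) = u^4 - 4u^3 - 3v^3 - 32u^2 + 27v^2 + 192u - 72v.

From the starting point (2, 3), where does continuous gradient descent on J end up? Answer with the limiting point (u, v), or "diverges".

J is separable, so gradient descent decouples: u follows -∂J/∂u, v follows -∂J/∂v.
∂J/∂u = 4(u - 4)(u - 3)(u + 4); at u=2 this is 48, so u decreases.
∂J/∂v = -9(v - 4)(v - 2); at v=3 this is 9, so v decreases.
u converges to its nearest critical value -4 (a local min of the u-part); v converges to 2. The iterate converges to (-4, 2).

(-4, 2)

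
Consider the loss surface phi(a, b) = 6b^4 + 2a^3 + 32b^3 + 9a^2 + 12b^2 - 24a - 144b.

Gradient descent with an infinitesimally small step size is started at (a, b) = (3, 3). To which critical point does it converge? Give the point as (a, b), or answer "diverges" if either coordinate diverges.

(1, 1)

phi is separable, so gradient descent decouples: a follows -∂phi/∂a, b follows -∂phi/∂b.
∂phi/∂a = 6(a - 1)(a + 4); at a=3 this is 84, so a decreases.
∂phi/∂b = 24(b - 1)(b + 2)(b + 3); at b=3 this is 1440, so b decreases.
a converges to its nearest critical value 1 (a local min of the a-part); b converges to 1. The iterate converges to (1, 1).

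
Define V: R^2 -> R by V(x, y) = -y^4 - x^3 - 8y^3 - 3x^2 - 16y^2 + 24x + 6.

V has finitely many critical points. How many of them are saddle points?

V separates as a function of x plus a function of y, so ∇V=0 decouples.
∂V/∂x = -3(x - 2)(x + 4) = 0 at x ∈ {-4, 2}; ∂V/∂y = -4y(y + 2)(y + 4) = 0 at y ∈ {-4, -2, 0}.
The Hessian is diagonal: diag(V_xx, V_yy). Second derivatives: V_xx(-4)=18, V_xx(2)=-18; V_yy(-4)=-32, V_yy(-2)=16, V_yy(0)=-32.
Saddle points occur where the two diagonal entries have opposite signs: (-4, -4), (-4, 0), (2, -2). Count: 3.

3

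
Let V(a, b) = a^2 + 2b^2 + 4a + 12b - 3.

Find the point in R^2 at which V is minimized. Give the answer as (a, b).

V(a,b) separates as P(a) + Q(b) − 3, so its minimum is min P + min Q − 3.
P'(a) = 2a + 4 vanishes at a ∈ {-2}; Q'(b) = 4b + 12 vanishes at b ∈ {-3}.
Local minima of P (where P''>0): P(-2)=-4. Local minima of Q: Q(-3)=-18.
So the global minimum of V is P(-2) + Q(-3) − 3 = -4 − 18 − 3 = -25, attained at (-2, -3).

(-2, -3)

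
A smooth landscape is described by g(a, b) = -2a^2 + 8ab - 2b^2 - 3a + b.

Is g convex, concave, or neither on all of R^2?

neither

g is quadratic, so its Hessian is the constant matrix H = [[-4, 8], [8, -4]].
det(H) = -48, tr(H) = -8.
det(H) < 0, so H is indefinite: neither convex nor concave.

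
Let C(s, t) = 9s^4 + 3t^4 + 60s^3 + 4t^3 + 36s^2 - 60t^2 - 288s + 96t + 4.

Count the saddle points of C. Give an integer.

C separates as a function of s plus a function of t, so ∇C=0 decouples.
∂C/∂s = 36(s - 1)(s + 2)(s + 4) = 0 at s ∈ {-4, -2, 1}; ∂C/∂t = 12(t - 2)(t - 1)(t + 4) = 0 at t ∈ {-4, 1, 2}.
The Hessian is diagonal: diag(C_ss, C_tt). Second derivatives: C_ss(-4)=360, C_ss(-2)=-216, C_ss(1)=540; C_tt(-4)=360, C_tt(1)=-60, C_tt(2)=72.
Saddle points occur where the two diagonal entries have opposite signs: (-4, 1), (-2, -4), (-2, 2), (1, 1). Count: 4.

4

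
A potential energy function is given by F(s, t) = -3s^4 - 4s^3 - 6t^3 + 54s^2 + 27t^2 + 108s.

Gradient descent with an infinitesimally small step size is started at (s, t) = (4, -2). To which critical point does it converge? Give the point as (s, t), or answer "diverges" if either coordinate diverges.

F is separable, so gradient descent decouples: s follows -∂F/∂s, t follows -∂F/∂t.
∂F/∂s = -12(s - 3)(s + 1)(s + 3); at s=4 this is -420, so s increases.
∂F/∂t = -18t(t - 3); at t=-2 this is -180, so t increases.
The s-coordinate has no critical point in that direction and runs off to infinity.

diverges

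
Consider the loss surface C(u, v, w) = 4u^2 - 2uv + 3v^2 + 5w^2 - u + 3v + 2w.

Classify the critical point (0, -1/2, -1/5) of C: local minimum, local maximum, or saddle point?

local minimum

The Hessian is constant: H = [[8, -2, 0], [-2, 6, 0], [0, 0, 10]].
Leading principal minors: Δ₁ = 8, Δ₂ = 44, Δ₃ = 440.
All leading minors are positive, so H is positive definite: a local minimum.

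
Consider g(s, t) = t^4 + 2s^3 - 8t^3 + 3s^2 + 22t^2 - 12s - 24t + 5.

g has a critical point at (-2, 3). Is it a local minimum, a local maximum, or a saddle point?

saddle point

The mixed partial ∂²g/∂s∂t is 0, so the Hessian at any point is diag(g_ss, g_tt) = diag(6(2s + 1), 4(3t^2 - 12t + 11)).
At (-2, 3): H = diag(-18, 8).
The eigenvalues have opposite signs, so H is indefinite: a saddle point.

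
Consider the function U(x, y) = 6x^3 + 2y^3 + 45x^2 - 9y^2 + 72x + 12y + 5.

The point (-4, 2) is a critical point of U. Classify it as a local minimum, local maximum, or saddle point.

saddle point

The mixed partial ∂²U/∂x∂y is 0, so the Hessian at any point is diag(U_xx, U_yy) = diag(18(2x + 5), 6(2y - 3)).
At (-4, 2): H = diag(-54, 6).
The eigenvalues have opposite signs, so H is indefinite: a saddle point.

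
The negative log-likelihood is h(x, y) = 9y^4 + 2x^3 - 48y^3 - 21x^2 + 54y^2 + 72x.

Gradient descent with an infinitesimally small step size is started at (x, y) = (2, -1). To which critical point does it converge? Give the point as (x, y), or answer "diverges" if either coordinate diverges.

diverges

h is separable, so gradient descent decouples: x follows -∂h/∂x, y follows -∂h/∂y.
∂h/∂x = 6(x - 4)(x - 3); at x=2 this is 12, so x decreases.
∂h/∂y = 36y(y - 3)(y - 1); at y=-1 this is -288, so y increases.
The x-coordinate has no critical point in that direction and runs off to infinity.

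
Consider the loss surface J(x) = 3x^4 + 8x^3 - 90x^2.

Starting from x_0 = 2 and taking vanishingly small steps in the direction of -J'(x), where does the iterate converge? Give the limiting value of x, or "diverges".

3

J'(x) = 12x(x - 3)(x + 5), so J'(2) = -168.
Gradient descent moves in the -J' direction, i.e. x is increasing.
The nearest critical point in that direction is x = 3, where J'' = 288 > 0 (a local minimum). The iterate converges there.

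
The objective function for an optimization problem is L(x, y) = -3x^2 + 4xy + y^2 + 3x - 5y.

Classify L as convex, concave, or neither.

neither

L is quadratic, so its Hessian is the constant matrix H = [[-6, 4], [4, 2]].
det(H) = -28, tr(H) = -4.
det(H) < 0, so H is indefinite: neither convex nor concave.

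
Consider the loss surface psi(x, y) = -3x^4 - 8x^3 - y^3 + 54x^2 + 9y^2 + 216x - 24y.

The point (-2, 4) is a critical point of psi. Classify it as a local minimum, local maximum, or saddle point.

saddle point

The mixed partial ∂²psi/∂x∂y is 0, so the Hessian at any point is diag(psi_xx, psi_yy) = diag(12(-3x^2 - 4x + 9), 6(-y + 3)).
At (-2, 4): H = diag(60, -6).
The eigenvalues have opposite signs, so H is indefinite: a saddle point.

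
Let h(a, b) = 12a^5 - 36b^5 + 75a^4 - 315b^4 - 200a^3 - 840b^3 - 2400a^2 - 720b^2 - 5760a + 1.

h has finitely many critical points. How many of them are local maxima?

4

h separates as a function of a plus a function of b, so ∇h=0 decouples.
∂h/∂a = 60(a - 4)(a + 2)(a + 3)(a + 4) = 0 at a ∈ {-4, -3, -2, 4}; ∂h/∂b = -180b(b + 1)(b + 2)(b + 4) = 0 at b ∈ {-4, -2, -1, 0}.
The Hessian is diagonal: diag(h_aa, h_bb). Second derivatives: h_aa(-4)=-960, h_aa(-3)=420, h_aa(-2)=-720, h_aa(4)=20160; h_bb(-4)=4320, h_bb(-2)=-720, h_bb(-1)=540, h_bb(0)=-1440.
Local maxima occur where both diagonal entries negative: (-4, -2), (-4, 0), (-2, -2), (-2, 0). Count: 4.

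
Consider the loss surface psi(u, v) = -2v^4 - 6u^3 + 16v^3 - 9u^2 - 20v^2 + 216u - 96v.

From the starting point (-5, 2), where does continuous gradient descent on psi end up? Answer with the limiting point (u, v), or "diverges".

(-4, 3)

psi is separable, so gradient descent decouples: u follows -∂psi/∂u, v follows -∂psi/∂v.
∂psi/∂u = -18(u - 3)(u + 4); at u=-5 this is -144, so u increases.
∂psi/∂v = -8(v - 4)(v - 3)(v + 1); at v=2 this is -48, so v increases.
u converges to its nearest critical value -4 (a local min of the u-part); v converges to 3. The iterate converges to (-4, 3).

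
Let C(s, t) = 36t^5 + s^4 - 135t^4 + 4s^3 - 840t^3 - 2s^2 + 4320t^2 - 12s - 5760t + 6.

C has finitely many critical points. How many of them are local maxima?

2

C separates as a function of s plus a function of t, so ∇C=0 decouples.
∂C/∂s = 4(s - 1)(s + 1)(s + 3) = 0 at s ∈ {-3, -1, 1}; ∂C/∂t = 180(t - 4)(t - 2)(t - 1)(t + 4) = 0 at t ∈ {-4, 1, 2, 4}.
The Hessian is diagonal: diag(C_ss, C_tt). Second derivatives: C_ss(-3)=32, C_ss(-1)=-16, C_ss(1)=32; C_tt(-4)=-43200, C_tt(1)=2700, C_tt(2)=-2160, C_tt(4)=8640.
Local maxima occur where both diagonal entries negative: (-1, -4), (-1, 2). Count: 2.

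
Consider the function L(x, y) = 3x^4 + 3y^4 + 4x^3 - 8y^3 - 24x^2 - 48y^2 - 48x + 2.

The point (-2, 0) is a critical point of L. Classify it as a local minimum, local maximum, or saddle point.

saddle point

The mixed partial ∂²L/∂x∂y is 0, so the Hessian at any point is diag(L_xx, L_yy) = diag(12(3x^2 + 2x - 4), 12(3y^2 - 4y - 8)).
At (-2, 0): H = diag(48, -96).
The eigenvalues have opposite signs, so H is indefinite: a saddle point.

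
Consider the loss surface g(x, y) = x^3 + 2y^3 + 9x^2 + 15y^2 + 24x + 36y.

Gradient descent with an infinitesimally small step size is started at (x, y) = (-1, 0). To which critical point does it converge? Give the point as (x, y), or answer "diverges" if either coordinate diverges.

g is separable, so gradient descent decouples: x follows -∂g/∂x, y follows -∂g/∂y.
∂g/∂x = 3(x + 2)(x + 4); at x=-1 this is 9, so x decreases.
∂g/∂y = 6(y + 2)(y + 3); at y=0 this is 36, so y decreases.
x converges to its nearest critical value -2 (a local min of the x-part); y converges to -2. The iterate converges to (-2, -2).

(-2, -2)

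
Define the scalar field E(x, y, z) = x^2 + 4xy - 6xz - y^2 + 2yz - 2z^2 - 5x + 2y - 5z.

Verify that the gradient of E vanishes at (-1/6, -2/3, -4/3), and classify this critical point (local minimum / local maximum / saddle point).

∇E = (2x + 4y - 6z - 5, 4x - 2y + 2z + 2, -6x + 2y - 4z - 5); substituting (-1/6, -2/3, -4/3) gives ∇E = (0, 0, 0), so (-1/6, -2/3, -4/3) is indeed a critical point.
The Hessian is constant: H = [[2, 4, -6], [4, -2, 2], [-6, 2, -4]].
Leading principal minors: Δ₁ = 2, Δ₂ = -20, Δ₃ = 48.
The minors fit neither the all-positive nor the alternating-sign pattern, so H is indefinite: a saddle point.

saddle point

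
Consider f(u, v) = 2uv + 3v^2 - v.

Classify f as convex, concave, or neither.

f is quadratic, so its Hessian is the constant matrix H = [[0, 2], [2, 6]].
det(H) = -4, tr(H) = 6.
det(H) < 0, so H is indefinite: neither convex nor concave.

neither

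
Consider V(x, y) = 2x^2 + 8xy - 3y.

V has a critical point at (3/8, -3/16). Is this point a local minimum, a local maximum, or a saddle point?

The Hessian of V is constant: H = [[4, 8], [8, 0]].
det(H) = 4·0 − 8² = -64.
Since det(H) < 0, H is indefinite and the critical point is a saddle point.

saddle point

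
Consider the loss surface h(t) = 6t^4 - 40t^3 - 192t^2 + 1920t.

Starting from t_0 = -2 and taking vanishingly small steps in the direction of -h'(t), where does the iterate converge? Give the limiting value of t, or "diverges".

h'(t) = 24(t - 5)(t - 4)(t + 4), so h'(-2) = 2016.
Gradient descent moves in the -h' direction, i.e. t is decreasing.
The nearest critical point in that direction is t = -4, where h'' = 1728 > 0 (a local minimum). The iterate converges there.

-4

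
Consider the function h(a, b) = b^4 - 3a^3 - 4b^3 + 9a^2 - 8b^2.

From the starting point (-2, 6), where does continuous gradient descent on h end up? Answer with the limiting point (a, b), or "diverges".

h is separable, so gradient descent decouples: a follows -∂h/∂a, b follows -∂h/∂b.
∂h/∂a = -9a(a - 2); at a=-2 this is -72, so a increases.
∂h/∂b = 4b(b - 4)(b + 1); at b=6 this is 336, so b decreases.
a converges to its nearest critical value 0 (a local min of the a-part); b converges to 4. The iterate converges to (0, 4).

(0, 4)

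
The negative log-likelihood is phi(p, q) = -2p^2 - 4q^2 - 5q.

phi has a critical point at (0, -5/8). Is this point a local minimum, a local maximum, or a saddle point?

The Hessian of phi is constant: H = [[-4, 0], [0, -8]].
det(H) = (-4)·(-8) − 0² = 32.
det(H) > 0 and tr(H) = -12 < 0, so H is negative definite and the point is a local maximum.

local maximum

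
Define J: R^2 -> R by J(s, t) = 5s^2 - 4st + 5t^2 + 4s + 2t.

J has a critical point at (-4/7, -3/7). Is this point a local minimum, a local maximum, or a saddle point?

local minimum

The Hessian of J is constant: H = [[10, -4], [-4, 10]].
det(H) = 10·10 − (-4)² = 84.
det(H) > 0 and tr(H) = 20 > 0, so H is positive definite and the point is a local minimum.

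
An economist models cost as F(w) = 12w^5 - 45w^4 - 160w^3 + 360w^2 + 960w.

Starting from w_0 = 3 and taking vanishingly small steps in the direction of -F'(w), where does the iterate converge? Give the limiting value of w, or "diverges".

F'(w) = 60(w - 4)(w - 2)(w + 1)(w + 2), so F'(3) = -1200.
Gradient descent moves in the -F' direction, i.e. w is increasing.
The nearest critical point in that direction is w = 4, where F'' = 3600 > 0 (a local minimum). The iterate converges there.

4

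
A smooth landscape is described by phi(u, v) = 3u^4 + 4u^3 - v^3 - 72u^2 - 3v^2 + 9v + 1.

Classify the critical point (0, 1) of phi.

local maximum

The mixed partial ∂²phi/∂u∂v is 0, so the Hessian at any point is diag(phi_uu, phi_vv) = diag(12(3u^2 + 2u - 12), -6(v + 1)).
At (0, 1): H = diag(-144, -12).
Both eigenvalues are negative, so H is negative definite: a local maximum.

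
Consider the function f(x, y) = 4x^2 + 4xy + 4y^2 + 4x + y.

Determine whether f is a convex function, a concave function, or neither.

f is quadratic, so its Hessian is the constant matrix H = [[8, 4], [4, 8]].
det(H) = 48, tr(H) = 16.
det(H) > 0 and tr(H) > 0, so H is positive definite everywhere: convex.

convex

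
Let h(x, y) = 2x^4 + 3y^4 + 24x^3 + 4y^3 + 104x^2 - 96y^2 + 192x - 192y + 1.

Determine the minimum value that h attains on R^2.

-1407

h(x,y) separates as P(x) + Q(y) + 1, so its minimum is min P + min Q + 1.
P'(x) = 8(x + 2)(x + 3)(x + 4) vanishes at x ∈ {-4, -3, -2}; Q'(y) = 12(y - 4)(y + 1)(y + 4) vanishes at y ∈ {-4, -1, 4}.
Local minima of P (where P''>0): P(-4)=-128, P(-2)=-128. Local minima of Q: Q(-4)=-256, Q(4)=-1280.
So the global minimum of h is P(-4) + Q(4) + 1 = -128 − 1280 + 1 = -1407, attained at (-4, 4).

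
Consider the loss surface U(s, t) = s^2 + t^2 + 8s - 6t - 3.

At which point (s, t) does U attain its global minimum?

(-4, 3)

U(s,t) separates as P(s) + Q(t) − 3, so its minimum is min P + min Q − 3.
P'(s) = 2s + 8 vanishes at s ∈ {-4}; Q'(t) = 2(t - 3) vanishes at t ∈ {3}.
Local minima of P (where P''>0): P(-4)=-16. Local minima of Q: Q(3)=-9.
So the global minimum of U is P(-4) + Q(3) − 3 = -16 − 9 − 3 = -28, attained at (-4, 3).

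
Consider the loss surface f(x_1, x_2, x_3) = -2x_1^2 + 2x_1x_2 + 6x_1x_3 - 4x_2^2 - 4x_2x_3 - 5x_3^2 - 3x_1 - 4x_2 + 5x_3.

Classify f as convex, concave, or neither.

concave

f is quadratic, so its Hessian is the constant matrix H = [[-4, 2, 6], [2, -8, -4], [6, -4, -10]].
Leading principal minors: -4, 28, -24.
Signs alternate −, +, − ⇒ H ≺ 0 ⇒ concave.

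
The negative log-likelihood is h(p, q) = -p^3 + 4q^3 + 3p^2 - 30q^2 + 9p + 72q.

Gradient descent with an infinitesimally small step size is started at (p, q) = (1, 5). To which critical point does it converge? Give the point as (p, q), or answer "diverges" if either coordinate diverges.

h is separable, so gradient descent decouples: p follows -∂h/∂p, q follows -∂h/∂q.
∂h/∂p = -3(p - 3)(p + 1); at p=1 this is 12, so p decreases.
∂h/∂q = 12(q - 3)(q - 2); at q=5 this is 72, so q decreases.
p converges to its nearest critical value -1 (a local min of the p-part); q converges to 3. The iterate converges to (-1, 3).

(-1, 3)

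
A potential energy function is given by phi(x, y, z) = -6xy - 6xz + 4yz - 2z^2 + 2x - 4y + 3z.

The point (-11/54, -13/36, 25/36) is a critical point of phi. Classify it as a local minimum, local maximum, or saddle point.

The Hessian is constant: H = [[0, -6, -6], [-6, 0, 4], [-6, 4, -4]].
Leading principal minors: Δ₁ = 0, Δ₂ = -36, Δ₃ = 432.
The minors fit neither the all-positive nor the alternating-sign pattern, so H is indefinite: a saddle point.

saddle point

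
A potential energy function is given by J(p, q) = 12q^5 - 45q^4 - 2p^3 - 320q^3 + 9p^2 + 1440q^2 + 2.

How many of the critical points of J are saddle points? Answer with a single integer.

J separates as a function of p plus a function of q, so ∇J=0 decouples.
∂J/∂p = -6p(p - 3) = 0 at p ∈ {0, 3}; ∂J/∂q = 60q(q - 4)(q - 3)(q + 4) = 0 at q ∈ {-4, 0, 3, 4}.
The Hessian is diagonal: diag(J_pp, J_qq). Second derivatives: J_pp(0)=18, J_pp(3)=-18; J_qq(-4)=-13440, J_qq(0)=2880, J_qq(3)=-1260, J_qq(4)=1920.
Saddle points occur where the two diagonal entries have opposite signs: (0, -4), (0, 3), (3, 0), (3, 4). Count: 4.

4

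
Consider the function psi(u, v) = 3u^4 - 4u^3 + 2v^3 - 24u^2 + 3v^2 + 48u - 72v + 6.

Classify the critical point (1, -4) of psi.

local maximum

The mixed partial ∂²psi/∂u∂v is 0, so the Hessian at any point is diag(psi_uu, psi_vv) = diag(12(3u^2 - 2u - 4), 6(2v + 1)).
At (1, -4): H = diag(-36, -42).
Both eigenvalues are negative, so H is negative definite: a local maximum.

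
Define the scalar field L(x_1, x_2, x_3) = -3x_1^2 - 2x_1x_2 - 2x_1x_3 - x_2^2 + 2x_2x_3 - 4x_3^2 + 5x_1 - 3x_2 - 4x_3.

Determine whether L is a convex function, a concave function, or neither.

concave

L is quadratic, so its Hessian is the constant matrix H = [[-6, -2, -2], [-2, -2, 2], [-2, 2, -8]].
Leading principal minors: -6, 8, -16.
Signs alternate −, +, − ⇒ H ≺ 0 ⇒ concave.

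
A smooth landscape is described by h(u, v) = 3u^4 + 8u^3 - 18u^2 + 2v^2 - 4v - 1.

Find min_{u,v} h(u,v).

h(u,v) separates as P(u) + Q(v) − 1, so its minimum is min P + min Q − 1.
P'(u) = 12u(u - 1)(u + 3) vanishes at u ∈ {-3, 0, 1}; Q'(v) = 4v - 4 vanishes at v ∈ {1}.
Local minima of P (where P''>0): P(-3)=-135, P(1)=-7. Local minima of Q: Q(1)=-2.
So the global minimum of h is P(-3) + Q(1) − 1 = -135 − 2 − 1 = -138, attained at (-3, 1).

-138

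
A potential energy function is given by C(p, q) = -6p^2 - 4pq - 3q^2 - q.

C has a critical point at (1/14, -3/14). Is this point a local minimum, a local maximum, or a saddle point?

The Hessian of C is constant: H = [[-12, -4], [-4, -6]].
det(H) = (-12)·(-6) − (-4)² = 56.
det(H) > 0 and tr(H) = -18 < 0, so H is negative definite and the point is a local maximum.

local maximum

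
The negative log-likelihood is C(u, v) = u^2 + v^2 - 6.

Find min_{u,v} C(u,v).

-6

C(u,v) separates as P(u) + Q(v) − 6, so its minimum is min P + min Q − 6.
P'(u) = 2u vanishes at u ∈ {0}; Q'(v) = 2v vanishes at v ∈ {0}.
Local minima of P (where P''>0): P(0)=0. Local minima of Q: Q(0)=0.
So the global minimum of C is P(0) + Q(0) − 6 = 0 + 0 − 6 = -6, attained at (0, 0).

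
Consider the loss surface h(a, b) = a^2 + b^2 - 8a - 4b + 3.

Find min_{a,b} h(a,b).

h(a,b) separates as P(a) + Q(b) + 3, so its minimum is min P + min Q + 3.
P'(a) = 2a - 8 vanishes at a ∈ {4}; Q'(b) = 2b - 4 vanishes at b ∈ {2}.
Local minima of P (where P''>0): P(4)=-16. Local minima of Q: Q(2)=-4.
So the global minimum of h is P(4) + Q(2) + 3 = -16 − 4 + 3 = -17, attained at (4, 2).

-17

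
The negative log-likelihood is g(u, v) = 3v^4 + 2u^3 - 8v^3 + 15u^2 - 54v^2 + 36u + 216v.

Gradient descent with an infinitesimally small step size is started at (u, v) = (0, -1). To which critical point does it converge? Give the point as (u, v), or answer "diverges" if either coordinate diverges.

g is separable, so gradient descent decouples: u follows -∂g/∂u, v follows -∂g/∂v.
∂g/∂u = 6(u + 2)(u + 3); at u=0 this is 36, so u decreases.
∂g/∂v = 12(v - 3)(v - 2)(v + 3); at v=-1 this is 288, so v decreases.
u converges to its nearest critical value -2 (a local min of the u-part); v converges to -3. The iterate converges to (-2, -3).

(-2, -3)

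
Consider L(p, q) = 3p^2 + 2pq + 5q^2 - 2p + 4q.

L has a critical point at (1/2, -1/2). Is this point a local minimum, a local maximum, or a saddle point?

local minimum

The Hessian of L is constant: H = [[6, 2], [2, 10]].
det(H) = 6·10 − 2² = 56.
det(H) > 0 and tr(H) = 16 > 0, so H is positive definite and the point is a local minimum.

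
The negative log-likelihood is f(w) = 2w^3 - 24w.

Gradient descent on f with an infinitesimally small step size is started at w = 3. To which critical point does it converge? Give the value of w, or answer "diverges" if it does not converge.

f'(w) = 6(w - 2)(w + 2), so f'(3) = 30.
Gradient descent moves in the -f' direction, i.e. w is decreasing.
The nearest critical point in that direction is w = 2, where f'' = 24 > 0 (a local minimum). The iterate converges there.

2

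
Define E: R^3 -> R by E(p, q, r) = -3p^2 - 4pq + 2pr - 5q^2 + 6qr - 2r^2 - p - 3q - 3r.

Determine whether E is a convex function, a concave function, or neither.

concave

E is quadratic, so its Hessian is the constant matrix H = [[-6, -4, 2], [-4, -10, 6], [2, 6, -4]].
Leading principal minors: -6, 44, -16.
Signs alternate −, +, − ⇒ H ≺ 0 ⇒ concave.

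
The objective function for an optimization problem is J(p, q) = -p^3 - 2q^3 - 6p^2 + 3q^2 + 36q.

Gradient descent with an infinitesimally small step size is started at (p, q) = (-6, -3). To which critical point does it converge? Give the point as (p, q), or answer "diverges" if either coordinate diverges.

J is separable, so gradient descent decouples: p follows -∂J/∂p, q follows -∂J/∂q.
∂J/∂p = -3p(p + 4); at p=-6 this is -36, so p increases.
∂J/∂q = -6(q - 3)(q + 2); at q=-3 this is -36, so q increases.
p converges to its nearest critical value -4 (a local min of the p-part); q converges to -2. The iterate converges to (-4, -2).

(-4, -2)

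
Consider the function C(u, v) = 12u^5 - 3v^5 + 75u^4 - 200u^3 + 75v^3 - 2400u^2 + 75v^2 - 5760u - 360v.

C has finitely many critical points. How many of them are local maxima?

C separates as a function of u plus a function of v, so ∇C=0 decouples.
∂C/∂u = 60(u - 4)(u + 2)(u + 3)(u + 4) = 0 at u ∈ {-4, -3, -2, 4}; ∂C/∂v = -15(v - 4)(v - 1)(v + 2)(v + 3) = 0 at v ∈ {-3, -2, 1, 4}.
The Hessian is diagonal: diag(C_uu, C_vv). Second derivatives: C_uu(-4)=-960, C_uu(-3)=420, C_uu(-2)=-720, C_uu(4)=20160; C_vv(-3)=420, C_vv(-2)=-270, C_vv(1)=540, C_vv(4)=-1890.
Local maxima occur where both diagonal entries negative: (-4, -2), (-4, 4), (-2, -2), (-2, 4). Count: 4.

4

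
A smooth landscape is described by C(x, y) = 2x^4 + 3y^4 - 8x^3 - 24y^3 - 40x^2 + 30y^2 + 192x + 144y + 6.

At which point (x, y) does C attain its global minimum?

C(x,y) separates as P(x) + Q(y) + 6, so its minimum is min P + min Q + 6.
P'(x) = 8(x - 4)(x - 2)(x + 3) vanishes at x ∈ {-3, 2, 4}; Q'(y) = 12(y - 4)(y - 3)(y + 1) vanishes at y ∈ {-1, 3, 4}.
Local minima of P (where P''>0): P(-3)=-558, P(4)=128. Local minima of Q: Q(-1)=-87, Q(4)=288.
So the global minimum of C is P(-3) + Q(-1) + 6 = -558 − 87 + 6 = -639, attained at (-3, -1).

(-3, -1)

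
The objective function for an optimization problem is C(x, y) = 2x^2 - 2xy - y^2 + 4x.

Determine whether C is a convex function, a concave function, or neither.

neither

C is quadratic, so its Hessian is the constant matrix H = [[4, -2], [-2, -2]].
det(H) = -12, tr(H) = 2.
det(H) < 0, so H is indefinite: neither convex nor concave.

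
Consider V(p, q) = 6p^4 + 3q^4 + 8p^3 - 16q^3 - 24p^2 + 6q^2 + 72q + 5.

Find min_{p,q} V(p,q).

V(p,q) separates as A(p) + B(q) + 5, so its minimum is min A + min B + 5.
A'(p) = 24p(p - 1)(p + 2) vanishes at p ∈ {-2, 0, 1}; B'(q) = 12(q - 3)(q - 2)(q + 1) vanishes at q ∈ {-1, 2, 3}.
Local minima of A (where A''>0): A(-2)=-64, A(1)=-10. Local minima of B: B(-1)=-47, B(3)=81.
So the global minimum of V is A(-2) + B(-1) + 5 = -64 − 47 + 5 = -106, attained at (-2, -1).

-106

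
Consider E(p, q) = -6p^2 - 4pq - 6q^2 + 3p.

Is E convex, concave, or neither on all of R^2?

concave

E is quadratic, so its Hessian is the constant matrix H = [[-12, -4], [-4, -12]].
det(H) = 128, tr(H) = -24.
det(H) > 0 and tr(H) < 0, so H is negative definite everywhere: concave.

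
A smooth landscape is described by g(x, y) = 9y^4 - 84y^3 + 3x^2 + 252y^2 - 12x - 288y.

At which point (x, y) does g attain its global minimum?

(2, 4)

g(x,y) separates as P(x) + Q(y), so its minimum is min P + min Q.
P'(x) = 6x - 12 vanishes at x ∈ {2}; Q'(y) = 36(y - 4)(y - 2)(y - 1) vanishes at y ∈ {1, 2, 4}.
Local minima of P (where P''>0): P(2)=-12. Local minima of Q: Q(1)=-111, Q(4)=-192.
So the global minimum of g is P(2) + Q(4) = -12 − 192 = -204, attained at (2, 4).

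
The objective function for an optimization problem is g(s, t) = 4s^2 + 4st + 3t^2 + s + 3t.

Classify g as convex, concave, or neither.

convex

g is quadratic, so its Hessian is the constant matrix H = [[8, 4], [4, 6]].
det(H) = 32, tr(H) = 14.
det(H) > 0 and tr(H) > 0, so H is positive definite everywhere: convex.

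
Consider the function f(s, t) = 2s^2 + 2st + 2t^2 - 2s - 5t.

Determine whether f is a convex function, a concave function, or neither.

convex

f is quadratic, so its Hessian is the constant matrix H = [[4, 2], [2, 4]].
det(H) = 12, tr(H) = 8.
det(H) > 0 and tr(H) > 0, so H is positive definite everywhere: convex.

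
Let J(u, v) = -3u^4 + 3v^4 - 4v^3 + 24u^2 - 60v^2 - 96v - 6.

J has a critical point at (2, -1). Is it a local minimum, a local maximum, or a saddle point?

local maximum

The mixed partial ∂²J/∂u∂v is 0, so the Hessian at any point is diag(J_uu, J_vv) = diag(12(-3u^2 + 4), 12(3v^2 - 2v - 10)).
At (2, -1): H = diag(-96, -60).
Both eigenvalues are negative, so H is negative definite: a local maximum.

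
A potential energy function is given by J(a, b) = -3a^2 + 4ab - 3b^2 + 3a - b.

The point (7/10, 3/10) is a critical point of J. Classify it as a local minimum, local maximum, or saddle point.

local maximum

The Hessian of J is constant: H = [[-6, 4], [4, -6]].
det(H) = (-6)·(-6) − 4² = 20.
det(H) > 0 and tr(H) = -12 < 0, so H is negative definite and the point is a local maximum.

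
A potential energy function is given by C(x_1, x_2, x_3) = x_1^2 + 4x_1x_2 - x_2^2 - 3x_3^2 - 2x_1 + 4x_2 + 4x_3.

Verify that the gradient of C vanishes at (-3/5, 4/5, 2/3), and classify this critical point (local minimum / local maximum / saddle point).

∇C = (2x_1 + 4x_2 - 2, 4x_1 - 2x_2 + 4, -6x_3 + 4); substituting (-3/5, 4/5, 2/3) gives ∇C = (0, 0, 0), so (-3/5, 4/5, 2/3) is indeed a critical point.
The Hessian is constant: H = [[2, 4, 0], [4, -2, 0], [0, 0, -6]].
Leading principal minors: Δ₁ = 2, Δ₂ = -20, Δ₃ = 120.
The minors fit neither the all-positive nor the alternating-sign pattern, so H is indefinite: a saddle point.

saddle point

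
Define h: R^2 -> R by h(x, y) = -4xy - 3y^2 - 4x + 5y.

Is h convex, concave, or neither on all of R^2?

h is quadratic, so its Hessian is the constant matrix H = [[0, -4], [-4, -6]].
det(H) = -16, tr(H) = -6.
det(H) < 0, so H is indefinite: neither convex nor concave.

neither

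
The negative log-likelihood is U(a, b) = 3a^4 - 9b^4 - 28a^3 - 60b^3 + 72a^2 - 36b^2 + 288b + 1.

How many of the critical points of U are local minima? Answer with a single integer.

U separates as a function of a plus a function of b, so ∇U=0 decouples.
∂U/∂a = 12a(a - 4)(a - 3) = 0 at a ∈ {0, 3, 4}; ∂U/∂b = -36(b - 1)(b + 2)(b + 4) = 0 at b ∈ {-4, -2, 1}.
The Hessian is diagonal: diag(U_aa, U_bb). Second derivatives: U_aa(0)=144, U_aa(3)=-36, U_aa(4)=48; U_bb(-4)=-360, U_bb(-2)=216, U_bb(1)=-540.
Local minima occur where both diagonal entries positive: (0, -2), (4, -2). Count: 2.

2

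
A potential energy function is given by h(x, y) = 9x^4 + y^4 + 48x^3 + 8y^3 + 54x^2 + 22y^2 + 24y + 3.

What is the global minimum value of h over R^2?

h(x,y) separates as P(x) + Q(y) + 3, so its minimum is min P + min Q + 3.
P'(x) = 36x(x + 1)(x + 3) vanishes at x ∈ {-3, -1, 0}; Q'(y) = 4(y + 1)(y + 2)(y + 3) vanishes at y ∈ {-3, -2, -1}.
Local minima of P (where P''>0): P(-3)=-81, P(0)=0. Local minima of Q: Q(-3)=-9, Q(-1)=-9.
So the global minimum of h is P(-3) + Q(-3) + 3 = -81 − 9 + 3 = -87, attained at (-3, -3).

-87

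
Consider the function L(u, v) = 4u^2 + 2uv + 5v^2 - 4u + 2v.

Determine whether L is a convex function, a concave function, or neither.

L is quadratic, so its Hessian is the constant matrix H = [[8, 2], [2, 10]].
det(H) = 76, tr(H) = 18.
det(H) > 0 and tr(H) > 0, so H is positive definite everywhere: convex.

convex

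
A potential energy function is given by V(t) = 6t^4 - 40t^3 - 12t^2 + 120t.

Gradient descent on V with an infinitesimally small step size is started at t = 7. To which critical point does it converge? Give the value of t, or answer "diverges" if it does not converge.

V'(t) = 24(t - 5)(t - 1)(t + 1), so V'(7) = 2304.
Gradient descent moves in the -V' direction, i.e. t is decreasing.
The nearest critical point in that direction is t = 5, where V'' = 576 > 0 (a local minimum). The iterate converges there.

5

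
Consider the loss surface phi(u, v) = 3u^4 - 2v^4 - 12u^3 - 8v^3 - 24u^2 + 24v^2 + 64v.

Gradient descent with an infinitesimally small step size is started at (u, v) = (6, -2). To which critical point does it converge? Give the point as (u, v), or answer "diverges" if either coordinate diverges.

(4, -1)

phi is separable, so gradient descent decouples: u follows -∂phi/∂u, v follows -∂phi/∂v.
∂phi/∂u = 12u(u - 4)(u + 1); at u=6 this is 1008, so u decreases.
∂phi/∂v = -8(v - 2)(v + 1)(v + 4); at v=-2 this is -64, so v increases.
u converges to its nearest critical value 4 (a local min of the u-part); v converges to -1. The iterate converges to (4, -1).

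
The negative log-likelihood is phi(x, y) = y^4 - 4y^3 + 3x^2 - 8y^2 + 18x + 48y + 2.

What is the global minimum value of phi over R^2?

-105

phi(x,y) separates as P(x) + Q(y) + 2, so its minimum is min P + min Q + 2.
P'(x) = 6x + 18 vanishes at x ∈ {-3}; Q'(y) = 4(y - 3)(y - 2)(y + 2) vanishes at y ∈ {-2, 2, 3}.
Local minima of P (where P''>0): P(-3)=-27. Local minima of Q: Q(-2)=-80, Q(3)=45.
So the global minimum of phi is P(-3) + Q(-2) + 2 = -27 − 80 + 2 = -105, attained at (-3, -2).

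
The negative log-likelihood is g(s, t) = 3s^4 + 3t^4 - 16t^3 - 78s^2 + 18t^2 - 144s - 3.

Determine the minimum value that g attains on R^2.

-1086

g(s,t) separates as P(s) + Q(t) − 3, so its minimum is min P + min Q − 3.
P'(s) = 12(s - 4)(s + 1)(s + 3) vanishes at s ∈ {-3, -1, 4}; Q'(t) = 12t(t - 3)(t - 1) vanishes at t ∈ {0, 1, 3}.
Local minima of P (where P''>0): P(-3)=-27, P(4)=-1056. Local minima of Q: Q(0)=0, Q(3)=-27.
So the global minimum of g is P(4) + Q(3) − 3 = -1056 − 27 − 3 = -1086, attained at (4, 3).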